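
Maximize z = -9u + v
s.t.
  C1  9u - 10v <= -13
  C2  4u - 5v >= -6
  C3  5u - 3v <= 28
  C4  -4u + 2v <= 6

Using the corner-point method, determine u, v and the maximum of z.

Corner points and z = -9u + v:
  (-1, 2/5) → z = 47/5
  (-17/11, -1/11) → z = 152/11
  (-3/2, 0) → z = 27/2

u = -17/11, v = -1/11, maximum z = 152/11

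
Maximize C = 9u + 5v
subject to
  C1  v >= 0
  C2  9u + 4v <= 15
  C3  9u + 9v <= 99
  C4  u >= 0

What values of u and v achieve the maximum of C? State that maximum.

Extreme points and C = 9u + 5v:
  (5/3, 0) → C = 15
  (0, 0) → C = 0
  (0, 15/4) → C = 75/4

u = 0, v = 15/4, maximum C = 75/4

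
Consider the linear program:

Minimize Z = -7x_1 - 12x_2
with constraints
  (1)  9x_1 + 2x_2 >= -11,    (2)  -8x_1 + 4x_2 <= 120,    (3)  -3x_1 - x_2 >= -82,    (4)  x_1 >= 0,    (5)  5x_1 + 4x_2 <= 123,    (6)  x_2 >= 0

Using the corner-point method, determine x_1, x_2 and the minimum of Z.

Feasible corners and Z = -7x_1 - 12x_2:
  (0, 30) → Z = -360
  (3/13, 396/13) → Z = -4773/13
  (0, 0) → Z = 0
  (123/5, 0) → Z = -861/5

The optimum lies where -8x_1 + 4x_2 = 120 and 5x_1 + 4x_2 = 123.
Solving simultaneously gives x_1 = 3/13, x_2 = 396/13.

x_1 = 3/13, x_2 = 396/13, minimum Z = -4773/13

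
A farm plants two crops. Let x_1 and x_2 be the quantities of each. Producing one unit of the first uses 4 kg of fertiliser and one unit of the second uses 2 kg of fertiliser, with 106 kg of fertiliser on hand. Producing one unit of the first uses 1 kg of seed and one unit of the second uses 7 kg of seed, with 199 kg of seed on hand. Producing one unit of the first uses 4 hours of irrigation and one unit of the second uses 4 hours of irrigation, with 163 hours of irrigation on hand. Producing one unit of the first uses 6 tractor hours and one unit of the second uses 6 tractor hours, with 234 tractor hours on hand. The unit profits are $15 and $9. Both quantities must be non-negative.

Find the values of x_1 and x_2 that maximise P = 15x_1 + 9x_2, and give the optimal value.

x_1 = 14, x_2 = 25, maximum P = 435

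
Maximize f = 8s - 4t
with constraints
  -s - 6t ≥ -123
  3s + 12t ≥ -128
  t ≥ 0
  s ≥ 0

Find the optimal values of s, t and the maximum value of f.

Vertices and f = 8s - 4t:
  (123, 0) → f = 984
  (0, 41/2) → f = -82
  (0, 0) → f = 0

The binding constraints are -s - 6t = -123 and t = 0.
Solving simultaneously gives s = 123, t = 0.

s = 123, t = 0, maximum f = 984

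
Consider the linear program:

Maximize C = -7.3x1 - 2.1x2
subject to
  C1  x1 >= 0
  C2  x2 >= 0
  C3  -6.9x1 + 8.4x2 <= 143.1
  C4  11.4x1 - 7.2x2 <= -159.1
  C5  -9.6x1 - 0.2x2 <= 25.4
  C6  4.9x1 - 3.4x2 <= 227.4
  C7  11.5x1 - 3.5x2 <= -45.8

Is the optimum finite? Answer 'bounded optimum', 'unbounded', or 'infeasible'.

infeasible

The boundaries x1 = 0 and -6.9x1 + 8.4x2 = 143.1 meet at (0, 477/28), but that point violates 11.4x1 - 7.2x2 ≤ -159.1. Every candidate vertex is excluded by some other constraint, so the feasible region is empty.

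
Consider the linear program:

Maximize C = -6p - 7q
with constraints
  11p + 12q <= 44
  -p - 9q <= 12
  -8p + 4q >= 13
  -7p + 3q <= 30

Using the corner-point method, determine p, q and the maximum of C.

Corner points and C = -6p - 7q:
  (1/7, 99/28) → C = -717/28
  (-76/39, 638/117) → C = -3098/117
  (-165/76, -83/76) → C = 1571/76
  (-51/11, -9/11) → C = 369/11

p = -51/11, q = -9/11, maximum C = 369/11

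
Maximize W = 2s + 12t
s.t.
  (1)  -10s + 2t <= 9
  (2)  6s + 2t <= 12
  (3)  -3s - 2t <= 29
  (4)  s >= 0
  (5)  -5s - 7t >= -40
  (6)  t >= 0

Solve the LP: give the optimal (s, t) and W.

s = 3/16, t = 87/16, maximum W = 525/8

Extreme points and W = 2s + 12t:
  (3/16, 87/16) → W = 525/8
  (0, 9/2) → W = 54
  (2, 0) → W = 4
  (0, 0) → W = 0

The optimum lies where -10s + 2t = 9 and 6s + 2t = 12.
Solving simultaneously gives s = 3/16, t = 87/16.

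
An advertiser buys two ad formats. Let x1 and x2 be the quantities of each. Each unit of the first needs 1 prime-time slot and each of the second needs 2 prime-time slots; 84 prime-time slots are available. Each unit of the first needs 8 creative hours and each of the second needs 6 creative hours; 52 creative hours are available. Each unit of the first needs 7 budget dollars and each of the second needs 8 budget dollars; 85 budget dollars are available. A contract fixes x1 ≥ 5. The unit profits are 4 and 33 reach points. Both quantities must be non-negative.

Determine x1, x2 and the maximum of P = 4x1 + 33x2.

Corner points and P = 4x1 + 33x2:
  (13/2, 0) → P = 26
  (5, 0) → P = 20
  (5, 2) → P = 86

x1 = 5, x2 = 2, maximum P = 86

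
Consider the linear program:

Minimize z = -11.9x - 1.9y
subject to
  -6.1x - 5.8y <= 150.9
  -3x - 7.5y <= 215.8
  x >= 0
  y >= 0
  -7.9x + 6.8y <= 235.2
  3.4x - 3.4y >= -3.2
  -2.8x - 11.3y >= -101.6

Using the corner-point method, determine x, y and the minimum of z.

The optimum lies where y = 0 and -2.8x - 11.3y = -101.6.
Solving simultaneously gives x = 254/7, y = 0.

x = 254/7, y = 0, minimum z = -2159/5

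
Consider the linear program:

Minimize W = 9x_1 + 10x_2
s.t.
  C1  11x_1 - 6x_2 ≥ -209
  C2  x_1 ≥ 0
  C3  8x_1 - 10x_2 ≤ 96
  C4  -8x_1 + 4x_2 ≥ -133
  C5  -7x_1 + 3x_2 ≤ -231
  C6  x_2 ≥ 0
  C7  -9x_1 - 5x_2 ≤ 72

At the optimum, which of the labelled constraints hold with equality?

Vertices and W = 9x_1 + 10x_2:
  (817/2, 3135/4) → W = 11514
  (671/3, 4004/9) → W = 58157/9
  (525/4, 917/4) → W = 13895/4

The minimum is at (525/4, 917/4). Substituting into each constraint, equality holds for C4 and C5; the remaining constraints have slack.

C4 and C5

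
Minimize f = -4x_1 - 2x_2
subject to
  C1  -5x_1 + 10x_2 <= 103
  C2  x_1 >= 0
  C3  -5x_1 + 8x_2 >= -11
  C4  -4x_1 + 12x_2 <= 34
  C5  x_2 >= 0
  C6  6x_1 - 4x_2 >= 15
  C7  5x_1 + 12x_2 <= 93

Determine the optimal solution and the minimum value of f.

At the optimal vertex, -5x_1 + 8x_2 = -11 and 5x_1 + 12x_2 = 93.
Solving simultaneously gives x_1 = 219/25, x_2 = 41/10.

x_1 = 219/25, x_2 = 41/10, minimum f = -1081/25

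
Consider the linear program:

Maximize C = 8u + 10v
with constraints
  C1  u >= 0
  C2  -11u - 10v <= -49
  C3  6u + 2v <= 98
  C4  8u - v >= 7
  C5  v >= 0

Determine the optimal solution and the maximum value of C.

u = 56/11, v = 371/11, maximum C = 378

Extreme points and C = 8u + 10v:
  (17/13, 45/13) → C = 586/13
  (49/11, 0) → C = 392/11
  (56/11, 371/11) → C = 378
  (49/3, 0) → C = 392/3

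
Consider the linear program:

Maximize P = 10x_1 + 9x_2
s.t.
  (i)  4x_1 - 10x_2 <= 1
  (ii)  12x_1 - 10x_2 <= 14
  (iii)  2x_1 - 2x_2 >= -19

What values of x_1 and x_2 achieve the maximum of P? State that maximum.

x_1 = 109/2, x_2 = 64, maximum P = 1121

Corner points and P = 10x_1 + 9x_2:
  (13/8, 11/20) → P = 106/5
  (-16, -13/2) → P = -437/2
  (109/2, 64) → P = 1121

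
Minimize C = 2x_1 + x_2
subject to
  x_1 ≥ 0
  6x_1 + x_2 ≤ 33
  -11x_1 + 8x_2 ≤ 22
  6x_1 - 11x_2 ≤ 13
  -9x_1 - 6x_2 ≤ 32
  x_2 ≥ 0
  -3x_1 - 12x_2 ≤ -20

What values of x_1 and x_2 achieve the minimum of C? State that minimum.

x_1 = 0, x_2 = 5/3, minimum C = 5/3

Feasible corners and C = 2x_1 + x_2:
  (0, 11/4) → C = 11/4
  (0, 5/3) → C = 5/3
  (242/59, 495/59) → C = 979/59
  (47/9, 5/3) → C = 109/9
  (376/105, 27/35) → C = 119/15

At the optimal vertex, x_1 = 0 and -3x_1 - 12x_2 = -20.
Solving simultaneously gives x_1 = 0, x_2 = 5/3.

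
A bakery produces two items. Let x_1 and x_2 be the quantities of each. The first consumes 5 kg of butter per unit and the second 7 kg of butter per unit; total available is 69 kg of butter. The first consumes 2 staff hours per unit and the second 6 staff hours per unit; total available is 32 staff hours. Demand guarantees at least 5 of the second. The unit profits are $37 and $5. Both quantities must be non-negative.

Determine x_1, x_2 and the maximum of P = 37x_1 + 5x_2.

Corner points and P = 37x_1 + 5x_2:
  (0, 16/3) → P = 80/3
  (0, 5) → P = 25
  (1, 5) → P = 62

x_1 = 1, x_2 = 5, maximum P = 62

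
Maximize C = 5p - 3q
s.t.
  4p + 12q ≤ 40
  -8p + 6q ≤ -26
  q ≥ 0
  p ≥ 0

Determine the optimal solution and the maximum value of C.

p = 10, q = 0, maximum C = 50

Vertices and C = 5p - 3q:
  (23/5, 9/5) → C = 88/5
  (10, 0) → C = 50
  (13/4, 0) → C = 65/4

The optimum lies where 4p + 12q = 40 and q = 0.
Solving simultaneously gives p = 10, q = 0.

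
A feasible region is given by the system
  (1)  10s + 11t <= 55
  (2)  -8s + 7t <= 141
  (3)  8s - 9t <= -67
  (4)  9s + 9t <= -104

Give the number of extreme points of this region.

The feasible vertices (each the meet of two boundaries and inside every other half-plane) are:
  (-50, -37)
  (-1997/135, 437/135)
  (-171/17, -229/153)

3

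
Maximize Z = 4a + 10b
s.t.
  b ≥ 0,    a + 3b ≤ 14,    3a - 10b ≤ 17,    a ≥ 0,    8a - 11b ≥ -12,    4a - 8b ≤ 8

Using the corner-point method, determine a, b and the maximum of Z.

a = 34/5, b = 12/5, maximum Z = 256/5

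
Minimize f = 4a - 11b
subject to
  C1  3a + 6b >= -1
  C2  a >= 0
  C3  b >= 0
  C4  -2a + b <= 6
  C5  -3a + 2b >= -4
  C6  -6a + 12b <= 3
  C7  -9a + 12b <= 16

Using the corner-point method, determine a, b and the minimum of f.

Feasible corners and f = 4a - 11b:
  (0, 0) → f = 0
  (0, 1/4) → f = -11/4
  (4/3, 0) → f = 16/3
  (9/4, 11/8) → f = -49/8

At the optimal vertex, -3a + 2b = -4 and -6a + 12b = 3.
Solving simultaneously gives a = 9/4, b = 11/8.

a = 9/4, b = 11/8, minimum f = -49/8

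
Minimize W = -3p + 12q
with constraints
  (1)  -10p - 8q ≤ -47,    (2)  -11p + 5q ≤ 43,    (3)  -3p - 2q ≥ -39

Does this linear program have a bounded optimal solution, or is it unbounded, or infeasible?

bounded optimum

Vertices and W = -3p + 12q:
  (-109/138, 947/138) → W = 3897/46
  (109/2, -249/4) → W = -1821/2
  (109/37, 558/37) → W = 6369/37
The feasible region has finitely many vertices and no improving ray; the minimum is -1821/2 at (109/2, -249/4).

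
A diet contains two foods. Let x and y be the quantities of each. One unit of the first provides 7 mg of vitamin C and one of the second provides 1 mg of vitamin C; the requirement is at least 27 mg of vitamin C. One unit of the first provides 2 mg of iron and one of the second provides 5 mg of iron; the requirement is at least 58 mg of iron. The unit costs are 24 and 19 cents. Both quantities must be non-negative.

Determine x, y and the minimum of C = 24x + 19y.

Corner points and C = 24x + 19y:
  (0, 27) → C = 513
  (29, 0) → C = 696
  (7/3, 32/3) → C = 776/3
The feasible region is unbounded (it extends along (0, 1), (1, 0)), but C strictly increases along every unbounded feasible direction, so there is no improving ray and the minimum is attained at a vertex.

x = 7/3, y = 32/3, minimum C = 776/3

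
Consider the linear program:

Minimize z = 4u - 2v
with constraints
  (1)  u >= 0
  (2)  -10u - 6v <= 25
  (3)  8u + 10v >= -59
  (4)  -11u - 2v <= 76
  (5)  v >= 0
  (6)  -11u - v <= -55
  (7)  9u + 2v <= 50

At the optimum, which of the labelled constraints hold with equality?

(6) and (7)

Vertices and z = 4u - 2v:
  (5, 0) → z = 20
  (50/9, 0) → z = 200/9
  (60/13, 55/13) → z = 10

The minimum is at (60/13, 55/13). Substituting into each constraint, equality holds for (6) and (7); the remaining constraints have slack.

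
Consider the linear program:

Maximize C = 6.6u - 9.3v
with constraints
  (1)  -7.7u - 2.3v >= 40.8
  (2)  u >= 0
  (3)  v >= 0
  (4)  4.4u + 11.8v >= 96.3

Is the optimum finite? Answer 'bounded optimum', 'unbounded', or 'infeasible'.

The boundaries -7.7u - 2.3v = 40.8 and 4.4u + 11.8v = 96.3 meet at (-70293/8074, 8373/734), but that point violates u ≥ 0. Every candidate vertex is excluded by some other constraint, so the feasible region is empty.

infeasible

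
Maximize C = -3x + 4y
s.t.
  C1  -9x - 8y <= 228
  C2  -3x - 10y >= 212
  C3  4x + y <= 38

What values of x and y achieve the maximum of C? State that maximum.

Extreme points and C = -3x + 4y:
  (-292/33, -204/11) → C = -524/11
  (532/23, -1254/23) → C = -6612/23
  (16, -26) → C = -152

At the optimal vertex, -9x - 8y = 228 and -3x - 10y = 212.
Solving simultaneously gives x = -292/33, y = -204/11.

x = -292/33, y = -204/11, maximum C = -524/11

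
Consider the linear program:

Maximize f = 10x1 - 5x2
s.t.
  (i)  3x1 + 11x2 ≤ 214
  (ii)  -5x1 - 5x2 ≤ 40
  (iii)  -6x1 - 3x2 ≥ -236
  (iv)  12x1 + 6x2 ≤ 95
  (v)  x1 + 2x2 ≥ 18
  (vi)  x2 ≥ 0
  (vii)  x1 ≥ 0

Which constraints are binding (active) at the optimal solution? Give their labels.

Vertices and f = 10x1 - 5x2:
  (41/9, 121/18) → f = 215/18
  (0, 95/6) → f = -475/6
  (0, 9) → f = -45

The maximum is at (41/9, 121/18). Substituting into each constraint, equality holds for (iv) and (v); the remaining constraints have slack.

(iv) and (v)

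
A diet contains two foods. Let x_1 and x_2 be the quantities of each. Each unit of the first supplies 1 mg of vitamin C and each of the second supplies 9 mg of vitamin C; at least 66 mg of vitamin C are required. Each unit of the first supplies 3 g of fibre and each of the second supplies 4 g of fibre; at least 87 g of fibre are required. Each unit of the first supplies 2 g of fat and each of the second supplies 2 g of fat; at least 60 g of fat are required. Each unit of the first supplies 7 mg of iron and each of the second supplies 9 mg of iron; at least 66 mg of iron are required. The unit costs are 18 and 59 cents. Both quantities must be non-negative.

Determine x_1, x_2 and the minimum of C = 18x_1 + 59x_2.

x_1 = 51/2, x_2 = 9/2, minimum C = 1449/2

Corner points and C = 18x_1 + 59x_2:
  (0, 30) → C = 1770
  (66, 0) → C = 1188
  (51/2, 9/2) → C = 1449/2
The feasible region is unbounded (it extends along (0, 1), (1, 0)), but C strictly increases along every unbounded feasible direction, so there is no improving ray and the minimum is attained at a vertex.

The binding constraints are x_1 + 9x_2 = 66 and 2x_1 + 2x_2 = 60.
Solving simultaneously gives x_1 = 51/2, x_2 = 9/2.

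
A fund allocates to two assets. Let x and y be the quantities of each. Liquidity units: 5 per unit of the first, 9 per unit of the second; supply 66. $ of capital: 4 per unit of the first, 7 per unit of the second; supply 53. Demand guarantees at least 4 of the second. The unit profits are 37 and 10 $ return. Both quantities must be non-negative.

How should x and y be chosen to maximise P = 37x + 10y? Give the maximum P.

x = 6, y = 4, maximum P = 262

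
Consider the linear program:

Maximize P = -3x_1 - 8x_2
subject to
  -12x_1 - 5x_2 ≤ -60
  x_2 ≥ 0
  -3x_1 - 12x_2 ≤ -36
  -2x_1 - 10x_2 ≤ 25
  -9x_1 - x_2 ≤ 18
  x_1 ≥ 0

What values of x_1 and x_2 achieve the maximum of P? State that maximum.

Feasible corners and P = -3x_1 - 8x_2:
  (180/43, 84/43) → P = -1212/43
  (0, 12) → P = -96
  (12, 0) → P = -36
The feasible region is unbounded (it extends along (0, 1), (1, 0)), but P strictly decreases along every unbounded feasible direction, so there is no improving ray and the maximum is attained at a vertex.

The binding constraints are -12x_1 - 5x_2 = -60 and -3x_1 - 12x_2 = -36.
Solving simultaneously gives x_1 = 180/43, x_2 = 84/43.

x_1 = 180/43, x_2 = 84/43, maximum P = -1212/43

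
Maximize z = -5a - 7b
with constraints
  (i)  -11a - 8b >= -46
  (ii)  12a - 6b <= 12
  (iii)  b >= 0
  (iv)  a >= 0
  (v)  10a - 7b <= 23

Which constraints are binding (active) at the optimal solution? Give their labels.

Feasible corners and z = -5a - 7b:
  (62/27, 70/27) → z = -800/27
  (0, 23/4) → z = -161/4
  (1, 0) → z = -5
  (0, 0) → z = 0

The maximum is at (0, 0). Substituting into each constraint, equality holds for (iii) and (iv); the remaining constraints have slack.

(iii) and (iv)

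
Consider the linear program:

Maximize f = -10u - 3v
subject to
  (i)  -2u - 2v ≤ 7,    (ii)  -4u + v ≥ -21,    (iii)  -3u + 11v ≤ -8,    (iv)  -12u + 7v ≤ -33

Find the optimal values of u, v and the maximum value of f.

u = 17/38, v = -75/19, maximum f = 140/19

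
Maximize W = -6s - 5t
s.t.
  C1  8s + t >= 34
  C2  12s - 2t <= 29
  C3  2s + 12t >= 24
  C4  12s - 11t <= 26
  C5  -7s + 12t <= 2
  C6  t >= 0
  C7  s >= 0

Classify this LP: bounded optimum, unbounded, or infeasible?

infeasible

The boundaries 8s + t = 34 and 12s - 2t = 29 meet at (97/28, 44/7), but that point violates -7s + 12t ≤ 2. Every candidate vertex is excluded by some other constraint, so the feasible region is empty.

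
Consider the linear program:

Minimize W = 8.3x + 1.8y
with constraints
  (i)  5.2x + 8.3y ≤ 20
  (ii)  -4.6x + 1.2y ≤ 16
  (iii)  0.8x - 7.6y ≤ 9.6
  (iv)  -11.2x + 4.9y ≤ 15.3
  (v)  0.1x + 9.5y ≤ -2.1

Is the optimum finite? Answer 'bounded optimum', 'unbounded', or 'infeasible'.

bounded optimum

Vertices and W = 8.3x + 1.8y:
  (2896/577, -424/577) → W = 116368/2885
  (20743/4857, -1292/4857) → W = 1698413/48570
  (-4083/2030, -1497/1015) → W = -392781/20300
  (-5188/3563, -733/3563) → W = -221899/17815
The feasible region has finitely many vertices and no improving ray; the minimum is -392781/20300 at (-4083/2030, -1497/1015).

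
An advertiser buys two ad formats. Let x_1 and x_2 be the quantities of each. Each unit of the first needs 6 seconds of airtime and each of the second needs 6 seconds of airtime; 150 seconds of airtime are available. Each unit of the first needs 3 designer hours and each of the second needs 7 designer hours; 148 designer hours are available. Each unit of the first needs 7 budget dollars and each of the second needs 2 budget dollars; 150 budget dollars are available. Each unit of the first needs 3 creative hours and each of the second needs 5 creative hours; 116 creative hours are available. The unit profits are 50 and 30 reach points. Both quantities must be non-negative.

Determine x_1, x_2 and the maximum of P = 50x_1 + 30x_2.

Feasible corners and P = 50x_1 + 30x_2:
  (0, 0) → P = 0
  (0, 148/7) → P = 4440/7
  (150/7, 0) → P = 7500/7
  (27/4, 73/4) → P = 885
  (20, 5) → P = 1150

x_1 = 20, x_2 = 5, maximum P = 1150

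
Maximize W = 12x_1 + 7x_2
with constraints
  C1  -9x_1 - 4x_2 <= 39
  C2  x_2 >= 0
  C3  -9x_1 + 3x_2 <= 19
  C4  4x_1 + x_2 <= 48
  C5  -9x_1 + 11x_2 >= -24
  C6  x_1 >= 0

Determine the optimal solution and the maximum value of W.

Extreme points and W = 12x_1 + 7x_2:
  (8/3, 0) → W = 32
  (0, 0) → W = 0
  (125/21, 508/21) → W = 5056/21
  (0, 19/3) → W = 133/3
  (552/53, 336/53) → W = 8976/53

The binding constraints are -9x_1 + 3x_2 = 19 and 4x_1 + x_2 = 48.
Solving simultaneously gives x_1 = 125/21, x_2 = 508/21.

x_1 = 125/21, x_2 = 508/21, maximum W = 5056/21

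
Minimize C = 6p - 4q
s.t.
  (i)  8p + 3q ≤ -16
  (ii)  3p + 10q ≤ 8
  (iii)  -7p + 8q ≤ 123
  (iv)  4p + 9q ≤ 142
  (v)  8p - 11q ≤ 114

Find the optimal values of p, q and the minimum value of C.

p = -2265/13, q = -1782/13, minimum C = -6462/13

Extreme points and C = 6p - 4q:
  (-184/71, 112/71) → C = -1552/71
  (83/56, -65/7) → C = 1289/28
  (-583/47, 425/94) → C = -4348/47
  (-2265/13, -1782/13) → C = -6462/13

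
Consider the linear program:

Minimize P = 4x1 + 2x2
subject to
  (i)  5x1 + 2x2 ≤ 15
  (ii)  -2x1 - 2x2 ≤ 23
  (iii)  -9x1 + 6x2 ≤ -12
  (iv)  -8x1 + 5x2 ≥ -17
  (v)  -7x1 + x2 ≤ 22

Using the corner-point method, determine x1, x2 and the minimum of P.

Extreme points and P = 4x1 + 2x2:
  (19/8, 25/16) → P = 101/8
  (109/41, 35/41) → P = 506/41
  (-19/5, -77/10) → P = -153/5
  (-81/26, -109/13) → P = -380/13

At the optimal vertex, -2x1 - 2x2 = 23 and -9x1 + 6x2 = -12.
Solving simultaneously gives x1 = -19/5, x2 = -77/10.

x1 = -19/5, x2 = -77/10, minimum P = -153/5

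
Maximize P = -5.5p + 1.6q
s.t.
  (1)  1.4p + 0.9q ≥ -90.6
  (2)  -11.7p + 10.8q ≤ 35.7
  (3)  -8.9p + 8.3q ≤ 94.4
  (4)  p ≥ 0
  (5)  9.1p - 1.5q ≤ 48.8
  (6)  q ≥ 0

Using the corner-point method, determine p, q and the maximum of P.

Corner points and P = -5.5p + 1.6q:
  (0, 119/36) → P = 238/45
  (6451/897, 2297/207) → P = -586639/26910
  (0, 0) → P = 0
  (488/91, 0) → P = -2684/91

p = 0, q = 119/36, maximum P = 238/45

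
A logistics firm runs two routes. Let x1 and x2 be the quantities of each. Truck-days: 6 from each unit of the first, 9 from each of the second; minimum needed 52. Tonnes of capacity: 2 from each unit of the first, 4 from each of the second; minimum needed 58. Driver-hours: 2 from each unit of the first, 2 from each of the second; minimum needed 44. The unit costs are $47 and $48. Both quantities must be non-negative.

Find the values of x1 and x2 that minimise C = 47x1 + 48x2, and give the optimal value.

x1 = 15, x2 = 7, minimum C = 1041

Extreme points and C = 47x1 + 48x2:
  (0, 22) → C = 1056
  (29, 0) → C = 1363
  (15, 7) → C = 1041
The feasible region is unbounded (it extends along (0, 1), (1, 0)), but C strictly increases along every unbounded feasible direction, so there is no improving ray and the minimum is attained at a vertex.

At the optimal vertex, 2x1 + 4x2 = 58 and 2x1 + 2x2 = 44.
Solving simultaneously gives x1 = 15, x2 = 7.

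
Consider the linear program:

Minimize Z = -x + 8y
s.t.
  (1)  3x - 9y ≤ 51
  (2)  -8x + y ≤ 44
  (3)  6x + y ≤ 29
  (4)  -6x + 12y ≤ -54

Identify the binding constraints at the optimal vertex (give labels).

Feasible corners and Z = -x + 8y:
  (-149/23, -180/23) → Z = -1291/23
  (104/19, -73/19) → Z = -688/19
  (-97/15, -116/15) → Z = -277/5
  (67/13, -25/13) → Z = -267/13

The minimum is at (-149/23, -180/23). Substituting into each constraint, equality holds for (1) and (2); the remaining constraints have slack.

(1) and (2)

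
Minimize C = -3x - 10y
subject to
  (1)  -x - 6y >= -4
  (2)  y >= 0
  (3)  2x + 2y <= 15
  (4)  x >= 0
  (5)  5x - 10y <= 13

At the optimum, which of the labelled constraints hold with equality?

Vertices and C = -3x - 10y:
  (0, 2/3) → C = -20/3
  (59/20, 7/40) → C = -53/5
  (0, 0) → C = 0
  (13/5, 0) → C = -39/5

The minimum is at (59/20, 7/40). Substituting into each constraint, equality holds for (1) and (5); the remaining constraints have slack.

(1) and (5)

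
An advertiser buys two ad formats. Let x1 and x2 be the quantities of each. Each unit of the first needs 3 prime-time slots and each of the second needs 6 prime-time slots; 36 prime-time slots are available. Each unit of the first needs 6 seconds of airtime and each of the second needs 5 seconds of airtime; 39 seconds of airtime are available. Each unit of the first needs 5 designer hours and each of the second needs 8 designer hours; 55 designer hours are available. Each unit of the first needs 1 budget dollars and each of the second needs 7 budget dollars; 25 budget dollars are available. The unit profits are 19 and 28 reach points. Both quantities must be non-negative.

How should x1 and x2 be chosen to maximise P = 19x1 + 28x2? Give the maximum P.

x1 = 4, x2 = 3, maximum P = 160

Feasible corners and P = 19x1 + 28x2:
  (0, 0) → P = 0
  (0, 25/7) → P = 100
  (13/2, 0) → P = 247/2
  (4, 3) → P = 160

At the optimal vertex, 6x1 + 5x2 = 39 and x1 + 7x2 = 25.
Solving simultaneously gives x1 = 4, x2 = 3.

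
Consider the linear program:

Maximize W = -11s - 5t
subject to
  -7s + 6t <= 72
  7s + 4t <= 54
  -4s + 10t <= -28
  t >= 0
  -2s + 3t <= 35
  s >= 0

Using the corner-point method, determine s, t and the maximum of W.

s = 7, t = 0, maximum W = -77

Feasible corners and W = -11s - 5t:
  (326/43, 10/43) → W = -3636/43
  (54/7, 0) → W = -594/7
  (7, 0) → W = -77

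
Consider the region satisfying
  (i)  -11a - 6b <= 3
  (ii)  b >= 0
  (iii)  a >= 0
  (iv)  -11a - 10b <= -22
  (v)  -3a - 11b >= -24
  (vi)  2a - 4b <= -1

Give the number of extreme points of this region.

The feasible vertices (each the meet of two boundaries and inside every other half-plane) are:
  (2/91, 198/91)
  (39/32, 55/64)
  (5/2, 3/2)

3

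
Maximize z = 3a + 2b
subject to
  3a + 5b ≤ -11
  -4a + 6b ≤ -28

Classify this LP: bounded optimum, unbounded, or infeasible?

From the feasible point (37/19, -64/19), moving in the direction (5, -3) keeps every constraint satisfied while z increases without bound.

unbounded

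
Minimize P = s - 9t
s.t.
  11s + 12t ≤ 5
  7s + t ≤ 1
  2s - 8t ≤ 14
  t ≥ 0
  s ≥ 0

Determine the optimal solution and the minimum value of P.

Corner points and P = s - 9t:
  (7/73, 24/73) → P = -209/73
  (0, 5/12) → P = -15/4
  (1/7, 0) → P = 1/7
  (0, 0) → P = 0

At the optimal vertex, 11s + 12t = 5 and s = 0.
Solving simultaneously gives s = 0, t = 5/12.

s = 0, t = 5/12, minimum P = -15/4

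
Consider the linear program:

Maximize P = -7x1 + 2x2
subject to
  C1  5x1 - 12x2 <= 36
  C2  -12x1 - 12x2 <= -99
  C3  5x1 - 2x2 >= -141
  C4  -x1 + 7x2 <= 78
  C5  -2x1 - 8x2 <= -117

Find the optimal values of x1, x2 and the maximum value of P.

x1 = 195/22, x2 = 273/22, maximum P = -819/22

Corner points and P = -7x1 + 2x2:
  (1188/23, 426/23) → P = -7464/23
  (423/16, 513/64) → P = -5409/32
  (195/22, 273/22) → P = -819/22

At the optimal vertex, -x1 + 7x2 = 78 and -2x1 - 8x2 = -117.
Solving simultaneously gives x1 = 195/22, x2 = 273/22.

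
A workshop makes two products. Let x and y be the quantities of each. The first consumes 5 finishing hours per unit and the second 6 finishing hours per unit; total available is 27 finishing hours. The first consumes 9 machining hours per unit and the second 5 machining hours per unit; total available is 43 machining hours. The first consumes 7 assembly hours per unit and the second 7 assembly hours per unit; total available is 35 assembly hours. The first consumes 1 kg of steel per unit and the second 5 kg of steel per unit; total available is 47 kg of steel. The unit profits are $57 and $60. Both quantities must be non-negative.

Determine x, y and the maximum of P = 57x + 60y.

x = 3, y = 2, maximum P = 291

Corner points and P = 57x + 60y:
  (0, 0) → P = 0
  (0, 9/2) → P = 270
  (43/9, 0) → P = 817/3
  (3, 2) → P = 291
  (9/2, 1/2) → P = 573/2

The optimum lies where 5x + 6y = 27 and 7x + 7y = 35.
Solving simultaneously gives x = 3, y = 2.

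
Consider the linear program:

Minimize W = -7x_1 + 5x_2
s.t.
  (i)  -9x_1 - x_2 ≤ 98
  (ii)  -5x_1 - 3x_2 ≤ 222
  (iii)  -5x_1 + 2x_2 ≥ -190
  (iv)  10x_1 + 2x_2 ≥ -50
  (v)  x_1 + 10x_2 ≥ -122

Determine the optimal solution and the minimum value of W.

x_1 = 414/13, x_2 = -200/13, minimum W = -3898/13

Corner points and W = -7x_1 + 5x_2:
  (-73/4, 265/4) → W = 459
  (414/13, -200/13) → W = -3898/13
  (-128/49, -585/49) → W = -2029/49
The feasible region is unbounded (it extends along (-1, 9), (2, 5)), but W strictly increases along every unbounded feasible direction, so there is no improving ray and the minimum is attained at a vertex.

The binding constraints are -5x_1 + 2x_2 = -190 and x_1 + 10x_2 = -122.
Solving simultaneously gives x_1 = 414/13, x_2 = -200/13.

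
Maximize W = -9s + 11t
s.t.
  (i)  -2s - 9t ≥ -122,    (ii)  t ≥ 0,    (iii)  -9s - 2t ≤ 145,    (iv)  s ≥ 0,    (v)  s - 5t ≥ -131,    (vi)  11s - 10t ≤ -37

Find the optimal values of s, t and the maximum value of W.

Vertices and W = -9s + 11t:
  (0, 122/9) → W = 1342/9
  (887/119, 1416/119) → W = 7593/119
  (0, 37/10) → W = 407/10

At the optimal vertex, -2s - 9t = -122 and s = 0.
Solving simultaneously gives s = 0, t = 122/9.

s = 0, t = 122/9, maximum W = 1342/9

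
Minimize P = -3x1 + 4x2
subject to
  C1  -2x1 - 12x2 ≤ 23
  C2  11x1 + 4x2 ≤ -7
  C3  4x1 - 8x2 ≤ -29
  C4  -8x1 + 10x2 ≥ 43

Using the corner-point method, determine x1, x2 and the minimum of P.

x1 = -9/4, x2 = 5/2, minimum P = 67/4

Extreme points and P = -3x1 + 4x2:
  (-133/16, -17/32) → P = 365/16
  (-121/71, 417/142) → P = 1197/71
  (-9/4, 5/2) → P = 67/4
The feasible region is unbounded (it extends along (-4, 11), (-6, 1)), but P strictly increases along every unbounded feasible direction, so there is no improving ray and the minimum is attained at a vertex.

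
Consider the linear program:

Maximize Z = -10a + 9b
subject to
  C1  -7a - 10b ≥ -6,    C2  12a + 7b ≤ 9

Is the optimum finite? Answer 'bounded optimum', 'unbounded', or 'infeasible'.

unbounded

From the feasible point (48/71, 9/71), moving in the direction (-10, 7) keeps every constraint satisfied while Z increases without bound.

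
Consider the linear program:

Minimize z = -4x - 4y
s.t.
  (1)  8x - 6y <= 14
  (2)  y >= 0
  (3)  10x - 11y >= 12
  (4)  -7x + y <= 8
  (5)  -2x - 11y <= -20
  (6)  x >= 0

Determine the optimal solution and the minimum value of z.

x = 41/14, y = 11/7, minimum z = -18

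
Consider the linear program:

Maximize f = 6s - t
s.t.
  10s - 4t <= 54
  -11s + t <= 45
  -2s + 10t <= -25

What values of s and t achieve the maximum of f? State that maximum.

s = 110/23, t = -71/46, maximum f = 1391/46

At the optimal vertex, 10s - 4t = 54 and -2s + 10t = -25.
Solving simultaneously gives s = 110/23, t = -71/46.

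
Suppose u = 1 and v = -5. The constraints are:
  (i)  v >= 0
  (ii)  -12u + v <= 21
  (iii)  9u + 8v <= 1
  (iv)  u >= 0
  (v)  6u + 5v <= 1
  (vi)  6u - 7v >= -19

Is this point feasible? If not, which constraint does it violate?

not feasible — violates (i)

Constraint (i): v = -5, which is not ≥ 0. All other constraints are satisfied.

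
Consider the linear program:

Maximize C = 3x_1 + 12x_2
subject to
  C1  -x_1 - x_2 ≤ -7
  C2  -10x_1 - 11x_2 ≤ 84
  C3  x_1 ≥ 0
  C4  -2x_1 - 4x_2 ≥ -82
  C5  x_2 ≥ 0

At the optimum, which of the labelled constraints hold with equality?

C3 and C4

Extreme points and C = 3x_1 + 12x_2:
  (0, 7) → C = 84
  (7, 0) → C = 21
  (0, 41/2) → C = 246
  (41, 0) → C = 123

The maximum is at (0, 41/2). Substituting into each constraint, equality holds for C3 and C4; the remaining constraints have slack.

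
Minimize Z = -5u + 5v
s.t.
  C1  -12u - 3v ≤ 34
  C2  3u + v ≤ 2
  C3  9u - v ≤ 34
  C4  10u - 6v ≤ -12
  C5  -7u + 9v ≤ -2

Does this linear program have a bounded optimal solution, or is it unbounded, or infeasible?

The boundaries -12u - 3v = 34 and 3u + v = 2 meet at (-40/3, 42), but that point violates -7u + 9v ≤ -2. Every candidate vertex is excluded by some other constraint, so the feasible region is empty.

infeasible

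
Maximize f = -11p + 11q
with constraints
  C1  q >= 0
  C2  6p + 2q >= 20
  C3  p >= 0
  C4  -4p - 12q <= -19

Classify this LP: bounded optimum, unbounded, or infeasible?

From the feasible point (19/4, 0), moving in the direction (0, 1) keeps every constraint satisfied while f increases without bound.

unbounded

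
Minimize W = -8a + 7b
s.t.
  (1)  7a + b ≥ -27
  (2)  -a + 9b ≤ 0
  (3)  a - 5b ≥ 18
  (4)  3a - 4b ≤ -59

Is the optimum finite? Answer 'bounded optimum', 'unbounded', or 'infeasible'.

infeasible

The boundaries 7a + b = -27 and a - 5b = 18 meet at (-13/4, -17/4), but that point violates 3a - 4b ≤ -59. Every candidate vertex is excluded by some other constraint, so the feasible region is empty.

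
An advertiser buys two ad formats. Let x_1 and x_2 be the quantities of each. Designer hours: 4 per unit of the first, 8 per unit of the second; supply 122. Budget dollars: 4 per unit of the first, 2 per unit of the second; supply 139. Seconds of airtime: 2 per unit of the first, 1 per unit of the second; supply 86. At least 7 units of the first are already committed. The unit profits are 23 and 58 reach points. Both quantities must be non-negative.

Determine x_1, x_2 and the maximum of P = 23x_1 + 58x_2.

Vertices and P = 23x_1 + 58x_2:
  (61/2, 0) → P = 1403/2
  (7, 0) → P = 161
  (7, 47/4) → P = 1685/2

x_1 = 7, x_2 = 47/4, maximum P = 1685/2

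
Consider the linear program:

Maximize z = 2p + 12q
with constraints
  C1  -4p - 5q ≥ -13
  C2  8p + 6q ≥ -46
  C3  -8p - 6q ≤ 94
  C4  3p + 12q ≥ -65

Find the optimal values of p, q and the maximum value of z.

p = -77/4, q = 18, maximum z = 355/2

Extreme points and z = 2p + 12q:
  (-77/4, 18) → z = 355/2
  (481/33, -299/33) → z = -2626/33
  (-27/13, -191/39) → z = -818/13

The optimum lies where -4p - 5q = -13 and 8p + 6q = -46.
Solving simultaneously gives p = -77/4, q = 18.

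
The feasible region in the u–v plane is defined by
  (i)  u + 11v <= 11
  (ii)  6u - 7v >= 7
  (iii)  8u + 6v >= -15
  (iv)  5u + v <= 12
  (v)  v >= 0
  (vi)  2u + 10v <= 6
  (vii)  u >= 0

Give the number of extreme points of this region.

Pairwise boundary intersections that survive every other constraint:
  (7/6, 0)
  (56/37, 11/37)
  (12/5, 0)
  (19/8, 1/8)

4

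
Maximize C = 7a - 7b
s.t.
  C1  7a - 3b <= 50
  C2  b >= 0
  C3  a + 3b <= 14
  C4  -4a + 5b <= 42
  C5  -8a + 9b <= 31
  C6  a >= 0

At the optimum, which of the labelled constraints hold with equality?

Feasible corners and C = 7a - 7b:
  (50/7, 0) → C = 50
  (8, 2) → C = 42
  (0, 0) → C = 0
  (1, 13/3) → C = -70/3
  (0, 31/9) → C = -217/9

The maximum is at (50/7, 0). Substituting into each constraint, equality holds for C1 and C2; the remaining constraints have slack.

C1 and C2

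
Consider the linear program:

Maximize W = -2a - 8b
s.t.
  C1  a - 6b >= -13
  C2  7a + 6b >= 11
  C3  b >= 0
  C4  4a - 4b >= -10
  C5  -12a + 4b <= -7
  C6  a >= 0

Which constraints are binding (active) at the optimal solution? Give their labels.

Feasible corners and W = -2a - 8b:
  (47/34, 163/68) → W = -373/17
  (11/7, 0) → W = -22/7
  (43/50, 83/100) → W = -209/25
The feasible region is unbounded (it extends along (6, 1), (1, 0)), but W strictly decreases along every unbounded feasible direction, so there is no improving ray and the maximum is attained at a vertex.

The maximum is at (11/7, 0). Substituting into each constraint, equality holds for C2 and C3; the remaining constraints have slack.

C2 and C3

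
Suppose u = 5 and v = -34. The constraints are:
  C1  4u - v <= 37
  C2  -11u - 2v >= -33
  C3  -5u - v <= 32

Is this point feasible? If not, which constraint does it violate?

not feasible — violates C1

Constraint C1: 4u - v = 54, which is not ≤ 37. All other constraints are satisfied.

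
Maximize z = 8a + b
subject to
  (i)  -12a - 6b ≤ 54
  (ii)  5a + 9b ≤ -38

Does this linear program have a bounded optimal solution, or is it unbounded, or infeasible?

From the feasible point (-43/13, -31/13), moving in the direction (9, -5) keeps every constraint satisfied while z increases without bound.

unbounded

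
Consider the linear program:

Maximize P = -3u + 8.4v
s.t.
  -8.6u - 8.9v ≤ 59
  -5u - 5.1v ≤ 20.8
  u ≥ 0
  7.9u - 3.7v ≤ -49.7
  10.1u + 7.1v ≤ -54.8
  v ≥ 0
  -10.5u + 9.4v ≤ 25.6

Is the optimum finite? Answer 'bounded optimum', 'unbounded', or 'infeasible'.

infeasible

The boundaries v = 0 and -10.5u + 9.4v = 25.6 meet at (-256/105, 0), but that point violates u ≥ 0. Every candidate vertex is excluded by some other constraint, so the feasible region is empty.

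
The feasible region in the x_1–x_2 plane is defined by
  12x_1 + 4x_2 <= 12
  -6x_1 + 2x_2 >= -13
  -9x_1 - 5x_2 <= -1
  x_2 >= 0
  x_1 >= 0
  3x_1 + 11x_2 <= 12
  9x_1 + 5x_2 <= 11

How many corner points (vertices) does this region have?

5

The feasible vertices (each the meet of two boundaries and inside every other half-plane) are:
  (1, 0)
  (7/10, 9/10)
  (1/9, 0)
  (0, 1/5)
  (0, 12/11)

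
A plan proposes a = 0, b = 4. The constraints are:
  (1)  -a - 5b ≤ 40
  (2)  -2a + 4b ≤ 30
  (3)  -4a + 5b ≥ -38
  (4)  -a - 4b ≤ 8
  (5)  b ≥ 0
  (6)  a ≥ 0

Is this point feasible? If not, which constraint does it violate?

(1): -20 ≤ 40 ✓
(2): 16 ≤ 30 ✓
(3): 20 ≥ -38 ✓
(4): -16 ≤ 8 ✓
(5): 4 ≥ 0 ✓
(6): 0 ≥ 0 ✓

feasible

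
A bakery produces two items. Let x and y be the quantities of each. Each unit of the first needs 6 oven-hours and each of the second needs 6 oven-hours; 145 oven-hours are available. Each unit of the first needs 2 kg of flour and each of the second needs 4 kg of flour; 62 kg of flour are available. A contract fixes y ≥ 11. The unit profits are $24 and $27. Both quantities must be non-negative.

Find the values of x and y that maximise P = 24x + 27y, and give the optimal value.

Extreme points and P = 24x + 27y:
  (0, 31/2) → P = 837/2
  (0, 11) → P = 297
  (9, 11) → P = 513

x = 9, y = 11, maximum P = 513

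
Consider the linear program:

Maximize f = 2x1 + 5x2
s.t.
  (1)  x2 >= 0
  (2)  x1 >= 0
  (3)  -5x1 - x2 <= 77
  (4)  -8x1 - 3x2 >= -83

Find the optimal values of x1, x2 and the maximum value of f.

Vertices and f = 2x1 + 5x2:
  (0, 0) → f = 0
  (83/8, 0) → f = 83/4
  (0, 83/3) → f = 415/3

x1 = 0, x2 = 83/3, maximum f = 415/3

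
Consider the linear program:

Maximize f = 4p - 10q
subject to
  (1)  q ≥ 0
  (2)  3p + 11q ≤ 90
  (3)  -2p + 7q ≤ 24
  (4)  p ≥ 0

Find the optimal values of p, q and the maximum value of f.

p = 30, q = 0, maximum f = 120

Feasible corners and f = 4p - 10q:
  (30, 0) → f = 120
  (0, 0) → f = 0
  (366/43, 252/43) → f = -1056/43
  (0, 24/7) → f = -240/7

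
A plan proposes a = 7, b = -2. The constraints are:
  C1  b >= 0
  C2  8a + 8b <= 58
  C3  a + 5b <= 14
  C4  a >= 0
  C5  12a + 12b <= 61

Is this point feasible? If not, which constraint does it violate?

Constraint C1: b = -2, which is not ≥ 0. All other constraints are satisfied.

not feasible — violates C1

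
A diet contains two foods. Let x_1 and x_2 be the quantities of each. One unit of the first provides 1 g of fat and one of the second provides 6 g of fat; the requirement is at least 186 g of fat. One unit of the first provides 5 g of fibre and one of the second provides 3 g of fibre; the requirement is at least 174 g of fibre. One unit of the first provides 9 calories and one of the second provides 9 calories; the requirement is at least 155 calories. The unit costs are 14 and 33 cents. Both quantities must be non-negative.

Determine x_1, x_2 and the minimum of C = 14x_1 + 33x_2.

x_1 = 18, x_2 = 28, minimum C = 1176

The feasible region is unbounded (it extends along (0, 1), (1, 0)), but C strictly increases along every unbounded feasible direction, so there is no improving ray and the minimum is attained at a vertex.

The binding constraints are x_1 + 6x_2 = 186 and 5x_1 + 3x_2 = 174.
Solving simultaneously gives x_1 = 18, x_2 = 28.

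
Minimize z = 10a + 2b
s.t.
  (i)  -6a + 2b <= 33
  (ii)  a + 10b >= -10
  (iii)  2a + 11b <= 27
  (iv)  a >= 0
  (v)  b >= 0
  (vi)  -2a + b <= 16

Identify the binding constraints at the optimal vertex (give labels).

(iv) and (v)

Extreme points and z = 10a + 2b:
  (0, 27/11) → z = 54/11
  (27/2, 0) → z = 135
  (0, 0) → z = 0

The minimum is at (0, 0). Substituting into each constraint, equality holds for (iv) and (v); the remaining constraints have slack.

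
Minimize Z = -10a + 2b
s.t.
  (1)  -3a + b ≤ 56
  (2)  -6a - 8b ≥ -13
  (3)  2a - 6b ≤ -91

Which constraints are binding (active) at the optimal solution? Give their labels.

Vertices and Z = -10a + 2b:
  (-29/2, 25/2) → Z = 170
  (-245/16, 161/16) → Z = 693/4
  (-25/2, 11) → Z = 147

The minimum is at (-25/2, 11). Substituting into each constraint, equality holds for (2) and (3); the remaining constraints have slack.

(2) and (3)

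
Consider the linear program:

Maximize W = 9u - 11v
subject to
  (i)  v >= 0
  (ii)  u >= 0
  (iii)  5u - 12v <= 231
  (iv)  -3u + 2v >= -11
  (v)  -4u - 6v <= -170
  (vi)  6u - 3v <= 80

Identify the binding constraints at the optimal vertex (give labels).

Vertices and W = 9u - 11v:
  (0, 85/3) → W = -935/3
  (203/13, 233/13) → W = -736/13
  (127/3, 58) → W = -257
The feasible region is unbounded (it extends along (0, 1), (1, 2)), but W strictly decreases along every unbounded feasible direction, so there is no improving ray and the maximum is attained at a vertex.

The maximum is at (203/13, 233/13). Substituting into each constraint, equality holds for (iv) and (v); the remaining constraints have slack.

(iv) and (v)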